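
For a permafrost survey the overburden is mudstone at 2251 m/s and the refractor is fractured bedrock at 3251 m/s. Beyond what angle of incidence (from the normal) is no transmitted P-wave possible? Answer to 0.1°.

At critical incidence the refracted ray runs along the interface (θ₂ = 90°), so sin θ_c = V₁/V₂.
θ_c = arcsin(2251/3251) = arcsin 0.6924 = 43.82°.

43.8°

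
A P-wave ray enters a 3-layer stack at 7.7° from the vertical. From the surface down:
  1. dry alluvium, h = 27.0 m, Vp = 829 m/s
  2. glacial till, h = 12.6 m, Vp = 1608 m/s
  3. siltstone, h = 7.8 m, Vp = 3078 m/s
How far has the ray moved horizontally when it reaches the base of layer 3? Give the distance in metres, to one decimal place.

11.5 m

Ray parameter p = sin 7.7° / 829 m/s = 1.6162e-04 s/m.
Layer 1: θ = 7.70°; offset = 27.0·tan 7.70° = 3.651 m.
Layer 2: sin θ = p·1608 = 0.2599 → θ = 15.06°; offset = 12.6·tan 15.06° = 3.391 m.
Layer 3: sin θ = p·3078 = 0.4975 → θ = 29.83°; offset = 7.8·tan 29.83° = 4.473 m.
Summing the layer offsets gives 11.515 m.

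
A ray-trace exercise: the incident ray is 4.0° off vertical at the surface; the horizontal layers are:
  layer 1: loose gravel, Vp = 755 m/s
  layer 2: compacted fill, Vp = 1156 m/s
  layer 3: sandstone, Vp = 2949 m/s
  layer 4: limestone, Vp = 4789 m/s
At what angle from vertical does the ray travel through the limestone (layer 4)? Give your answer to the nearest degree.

26°

Snell's law across each interface conserves sin θ / V, so sin θ_4 = V_4·sin θ₁/V₁.
sin θ_4 = 4789 × sin 4.0° / 755 = 0.4425.
θ_4 = arcsin 0.4425 = 26.26°.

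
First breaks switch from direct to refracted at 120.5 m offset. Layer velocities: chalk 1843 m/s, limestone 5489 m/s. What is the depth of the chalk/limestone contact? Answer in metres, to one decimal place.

42.5 m

x_cross = 2h·√((V₂+V₁)/(V₂−V₁)) → h = x_cross / (2·√((V₂+V₁)/(V₂−V₁))).
√((V₂+V₁)/(V₂−V₁)) = √((5489+1843)/(5489−1843)) = 1.4181.
h = 120.5 / (2·1.4181) = 42.49 m.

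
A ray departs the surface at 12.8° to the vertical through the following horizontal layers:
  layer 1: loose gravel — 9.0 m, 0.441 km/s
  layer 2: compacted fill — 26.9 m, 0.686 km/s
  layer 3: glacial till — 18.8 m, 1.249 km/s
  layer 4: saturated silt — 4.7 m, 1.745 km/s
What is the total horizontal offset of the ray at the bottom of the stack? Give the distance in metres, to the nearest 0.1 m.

35.6 m

Apply Snell's law at each interface; in layer i the horizontal offset is hᵢ·tan θᵢ.
Layer 1: θ = 12.80°; offset = 9.0·tan 12.80° = 2.045 m.
Layer 2: sin θ = 0.686·sin 12.8°/0.441 = 0.3446, θ = 20.16°; offset = 26.9·tan 20.16° = 9.876 m.
Layer 3: sin θ = 1.249·sin 12.8°/0.441 = 0.6275, θ = 38.86°; offset = 18.8·tan 38.86° = 15.150 m.
Layer 4: sin θ = 1.745·sin 12.8°/0.441 = 0.8766, θ = 61.24°; offset = 4.7·tan 61.24° = 8.564 m.
Σ offsets = 35.634 m.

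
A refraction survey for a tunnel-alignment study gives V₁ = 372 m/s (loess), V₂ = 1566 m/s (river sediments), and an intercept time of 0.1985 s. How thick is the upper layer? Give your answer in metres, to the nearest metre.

θ_c = arcsin(372/1566) = 13.74°; cos θ_c = 0.9714.
tᵢ = 2h cos θ_c/V₁ ⇒ h = tᵢ·V₁/(2 cos θ_c) = 0.1985·372/(2·0.9714) = 38.01 m.

38 m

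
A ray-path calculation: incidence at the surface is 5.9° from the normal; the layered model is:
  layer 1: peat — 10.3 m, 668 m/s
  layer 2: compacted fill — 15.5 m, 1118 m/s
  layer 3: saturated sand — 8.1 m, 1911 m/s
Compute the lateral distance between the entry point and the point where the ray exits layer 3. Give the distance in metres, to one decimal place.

p = sin θ₁/V₁ = sin 5.9°/668 = 1.5388e-04 s/m is conserved through the stack.
Layer 1: θ = 5.90°; offset = 10.3·tan 5.90° = 1.064 m.
Layer 2: sin θ = p·1118 = 0.1720 → θ = 9.91°; offset = 15.5·tan 9.91° = 2.707 m.
Layer 3: sin θ = p·1911 = 0.2941 → θ = 17.10°; offset = 8.1·tan 17.10° = 2.492 m.
Summing the layer offsets gives 6.263 m.

6.3 m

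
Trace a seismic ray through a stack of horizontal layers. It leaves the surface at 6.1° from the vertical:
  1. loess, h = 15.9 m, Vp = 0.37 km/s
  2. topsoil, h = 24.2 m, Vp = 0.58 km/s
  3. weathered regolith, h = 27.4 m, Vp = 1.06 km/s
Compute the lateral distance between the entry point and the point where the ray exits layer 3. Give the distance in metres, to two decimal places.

Apply Snell's law at each interface; in layer i the horizontal offset is hᵢ·tan θᵢ.
Layer 1: θ = 6.10°; offset = 15.9·tan 6.10° = 1.6992 m.
Layer 2: sin θ = 0.58·sin 6.1°/0.37 = 0.1666, θ = 9.59°; offset = 24.2·tan 9.59° = 4.0883 m.
Layer 3: sin θ = 1.06·sin 6.1°/0.37 = 0.3044, θ = 17.72°; offset = 27.4·tan 17.72° = 8.7571 m.
Σ offsets = 14.5446 m.

14.54 m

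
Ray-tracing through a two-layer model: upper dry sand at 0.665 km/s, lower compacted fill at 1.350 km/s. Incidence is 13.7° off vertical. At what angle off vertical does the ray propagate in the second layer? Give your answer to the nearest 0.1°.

sin θ₁/V₁ = sin θ₂/V₂ ⇒ sin θ₂ = 1.350·sin 13.7°/0.665 = 1.350·0.2368/0.665 = 0.4808.
θ₂ = sin⁻¹(0.4808) = 28.74° (from vertical).

28.7°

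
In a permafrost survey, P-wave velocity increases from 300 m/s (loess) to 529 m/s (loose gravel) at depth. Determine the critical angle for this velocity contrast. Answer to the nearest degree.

35°

Critical incidence: sin θ_c = V₁/V₂ = 300/529 = 0.5671.
θ_c = arcsin 0.5671 = 34.55°.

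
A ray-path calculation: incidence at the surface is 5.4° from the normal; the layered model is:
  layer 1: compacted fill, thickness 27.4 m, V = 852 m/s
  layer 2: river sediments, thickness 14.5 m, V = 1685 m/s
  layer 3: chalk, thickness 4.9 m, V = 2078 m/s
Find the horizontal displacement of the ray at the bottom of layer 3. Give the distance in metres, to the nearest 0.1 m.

6.5 m

Apply Snell's law at each interface; in layer i the horizontal offset is hᵢ·tan θᵢ.
Layer 1: θ = 5.40°; offset = 27.4·tan 5.40° = 2.590 m.
Layer 2: sin θ = 1685·sin 5.4°/852 = 0.1861, θ = 10.73°; offset = 14.5·tan 10.73° = 2.747 m.
Layer 3: sin θ = 2078·sin 5.4°/852 = 0.2295, θ = 13.27°; offset = 4.9·tan 13.27° = 1.156 m.
Summing the layer offsets gives 6.492 m.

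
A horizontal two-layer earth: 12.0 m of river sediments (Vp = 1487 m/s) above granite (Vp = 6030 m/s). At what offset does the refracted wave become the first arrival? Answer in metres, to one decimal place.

30.9 m

x_cross = 2h·√((V₂+V₁)/(V₂−V₁)).
(V₂+V₁)/(V₂−V₁) = (6030+1487)/(6030−1487) = 1.6546; √ = 1.2863.
x_cross = 2·12.0·1.2863 = 30.87 m.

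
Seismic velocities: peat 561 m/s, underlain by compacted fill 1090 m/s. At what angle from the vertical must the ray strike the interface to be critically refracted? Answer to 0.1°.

At critical incidence the refracted ray runs along the interface (θ₂ = 90°), so sin θ_c = V₁/V₂.
θ_c = arcsin(561/1090) = arcsin 0.5147 = 30.98°.

31.0°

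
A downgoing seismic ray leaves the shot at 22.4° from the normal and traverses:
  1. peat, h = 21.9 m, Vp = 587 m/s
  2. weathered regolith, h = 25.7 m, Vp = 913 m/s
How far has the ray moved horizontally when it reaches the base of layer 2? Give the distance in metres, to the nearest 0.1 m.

Ray parameter p = sin 22.4° / 587 m/s = 6.4918e-04 s/m.
Layer 1: θ = 22.40°; offset = 21.9·tan 22.40° = 9.027 m.
Layer 2: sin θ = p·913 = 0.5927 → θ = 36.35°; offset = 25.7·tan 36.35° = 18.912 m.
Summing the layer offsets gives 27.939 m.

27.9 m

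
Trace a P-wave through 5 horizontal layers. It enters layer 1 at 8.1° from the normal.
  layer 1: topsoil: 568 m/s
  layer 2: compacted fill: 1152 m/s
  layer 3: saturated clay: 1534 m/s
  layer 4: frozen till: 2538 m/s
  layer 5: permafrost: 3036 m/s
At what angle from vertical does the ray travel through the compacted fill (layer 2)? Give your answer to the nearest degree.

17°

Ray parameter p = sin 8.1° / 568 = 2.4807e-04 s/m.
sin θ_2 = p·V_2 = 2.4807e-04 × 1152 = 0.2858.
θ_2 = arcsin 0.2858 = 16.60°.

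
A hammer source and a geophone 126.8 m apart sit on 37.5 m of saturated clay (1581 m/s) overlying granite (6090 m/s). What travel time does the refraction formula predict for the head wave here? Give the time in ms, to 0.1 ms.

66.6 ms

θ_c = arcsin(V₁/V₂) = arcsin(1581/6090) = 15.05°, cos θ_c = 0.9657.
Intercept time tᵢ = 2h cos θ_c / V₁ = 2·37.5·0.9657/1581 = 0.04581 s.
t = x/V₂ + tᵢ = 126.8/6090 + 0.04581 = 0.06663 s.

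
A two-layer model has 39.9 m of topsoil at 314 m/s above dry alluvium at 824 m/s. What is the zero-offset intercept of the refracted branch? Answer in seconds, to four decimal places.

θ_c = arcsin(V₁/V₂) = arcsin(314/824) = 22.40°; cos θ_c = 0.9245.
tᵢ = 2h·cos θ_c / V₁ = 2·39.9·0.9245 / 314 = 0.23496 s.

0.2350 s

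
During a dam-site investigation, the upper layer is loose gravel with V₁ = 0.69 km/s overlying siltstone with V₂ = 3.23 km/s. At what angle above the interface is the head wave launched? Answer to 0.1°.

At critical incidence the refracted ray runs along the interface (θ₂ = 90°), so sin θ_c = V₁/V₂.
θ_c = arcsin(0.69/3.23) = arcsin 0.2136 = 12.33°.
Measured from the interface: 90° − 12.33° = 77.67°.

77.7°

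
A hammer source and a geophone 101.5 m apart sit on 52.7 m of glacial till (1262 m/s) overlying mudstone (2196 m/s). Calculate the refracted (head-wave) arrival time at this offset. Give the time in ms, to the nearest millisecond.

t = x/V₂ + 2h·√(V₂²−V₁²)/(V₁V₂).
√(V₂²−V₁²) = √(2196²−1262²) = 1797.2 m/s; delay term = 2·52.7·1797.2/(1262·2196) = 0.06835 s.
t = 101.5/2196 + 0.06835 = 0.11457 s.

115 ms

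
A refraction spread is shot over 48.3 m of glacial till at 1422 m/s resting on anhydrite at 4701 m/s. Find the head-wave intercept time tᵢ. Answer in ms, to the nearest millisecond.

tᵢ = 2h·√(V₂²−V₁²)/(V₁V₂).
√(V₂²−V₁²) = √(4701²−1422²) = 4480.8 m/s.
tᵢ = 2·48.3·4480.8/(1422·4701) = 0.06475 s.

65 ms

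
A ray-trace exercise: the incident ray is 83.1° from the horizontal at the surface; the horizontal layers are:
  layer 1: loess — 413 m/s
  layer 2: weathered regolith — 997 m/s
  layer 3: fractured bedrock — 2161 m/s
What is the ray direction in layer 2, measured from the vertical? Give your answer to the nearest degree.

From the normal: θ₁ = 90° − 83.1° = 6.9°.
Snell's law across each interface conserves sin θ / V, so sin θ_2 = V_2·sin θ₁/V₁.
sin θ_2 = 997 × sin 6.9° / 413 = 0.2900.
θ_2 = 16.86° from the vertical.

17°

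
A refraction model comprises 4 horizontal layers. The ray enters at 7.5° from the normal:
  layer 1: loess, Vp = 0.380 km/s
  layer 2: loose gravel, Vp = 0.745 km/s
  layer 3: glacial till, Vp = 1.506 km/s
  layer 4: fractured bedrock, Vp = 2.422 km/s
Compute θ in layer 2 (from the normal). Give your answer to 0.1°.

14.8°

Ray parameter p = sin 7.5° / 0.380 = 3.4349e-01 s/km.
sin θ_2 = p·V_2 = 3.4349e-01 × 0.745 = 0.2559.
θ_2 = 14.83° from the vertical.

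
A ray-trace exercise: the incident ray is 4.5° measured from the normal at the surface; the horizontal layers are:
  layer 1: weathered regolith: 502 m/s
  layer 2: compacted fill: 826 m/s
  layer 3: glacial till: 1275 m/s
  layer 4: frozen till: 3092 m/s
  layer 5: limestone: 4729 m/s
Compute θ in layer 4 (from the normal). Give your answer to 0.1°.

28.9°

Ray parameter p = sin 4.5° / 502 = 1.5629e-04 s/m.
sin θ_4 = p·V_4 = 1.5629e-04 × 3092 = 0.4833.
θ_4 = 28.90° from the vertical.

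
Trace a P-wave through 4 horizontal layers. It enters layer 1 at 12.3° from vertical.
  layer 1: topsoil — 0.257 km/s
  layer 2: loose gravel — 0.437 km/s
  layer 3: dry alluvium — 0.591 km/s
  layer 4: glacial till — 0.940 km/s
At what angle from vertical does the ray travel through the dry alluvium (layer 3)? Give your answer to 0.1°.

29.3°

Ray parameter p = sin 12.3° / 0.257 = 8.2891e-01 s/km.
sin θ_3 = p·V_3 = 8.2891e-01 × 0.591 = 0.4899.
θ_3 = 29.33° from the vertical.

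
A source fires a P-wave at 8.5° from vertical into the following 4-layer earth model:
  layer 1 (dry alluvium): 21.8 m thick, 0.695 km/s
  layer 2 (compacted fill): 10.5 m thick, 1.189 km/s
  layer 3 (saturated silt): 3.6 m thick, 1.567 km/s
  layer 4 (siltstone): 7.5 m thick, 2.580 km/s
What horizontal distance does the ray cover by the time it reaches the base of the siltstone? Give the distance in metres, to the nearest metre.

12 m

Apply Snell's law at each interface; in layer i the horizontal offset is hᵢ·tan θᵢ.
Layer 1: θ = 8.50°; offset = 21.8·tan 8.50° = 3.258 m.
Layer 2: sin θ = 1.189·sin 8.5°/0.695 = 0.2529, θ = 14.65°; offset = 10.5·tan 14.65° = 2.744 m.
Layer 3: sin θ = 1.567·sin 8.5°/0.695 = 0.3333, θ = 19.47°; offset = 3.6·tan 19.47° = 1.272 m.
Layer 4: sin θ = 2.580·sin 8.5°/0.695 = 0.5487, θ = 33.28°; offset = 7.5·tan 33.28° = 4.922 m.
Summing the layer offsets gives 12.197 m.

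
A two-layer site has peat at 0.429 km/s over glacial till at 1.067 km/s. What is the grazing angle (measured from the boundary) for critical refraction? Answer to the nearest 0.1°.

Critical incidence: sin θ_c = V₁/V₂ = 0.429/1.067 = 0.4021.
θ_c = arcsin 0.4021 = 23.71°.
Measured from the interface: 90° − 23.71° = 66.29°.

66.3°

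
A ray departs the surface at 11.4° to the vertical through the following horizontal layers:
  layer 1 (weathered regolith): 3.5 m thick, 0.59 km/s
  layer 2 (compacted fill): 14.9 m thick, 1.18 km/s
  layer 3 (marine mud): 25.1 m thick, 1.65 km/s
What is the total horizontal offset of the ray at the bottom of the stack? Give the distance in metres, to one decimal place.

Apply Snell's law at each interface; in layer i the horizontal offset is hᵢ·tan θᵢ.
Layer 1: θ = 11.40°; offset = 3.5·tan 11.40° = 0.706 m.
Layer 2: sin θ = 1.18·sin 11.4°/0.59 = 0.3953, θ = 23.29°; offset = 14.9·tan 23.29° = 6.413 m.
Layer 3: sin θ = 1.65·sin 11.4°/0.59 = 0.5528, θ = 33.56°; offset = 25.1·tan 33.56° = 16.649 m.
Σ offsets = 23.768 m.

23.8 m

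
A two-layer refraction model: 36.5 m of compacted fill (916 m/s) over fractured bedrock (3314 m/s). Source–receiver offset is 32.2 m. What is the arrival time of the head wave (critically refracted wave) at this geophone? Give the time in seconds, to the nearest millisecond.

0.086 s

t = x/V₂ + 2h·√(V₂²−V₁²)/(V₁V₂).
√(V₂²−V₁²) = √(3314²−916²) = 3184.9 m/s; delay term = 2·36.5·3184.9/(916·3314) = 0.07659 s.
t = 32.2/3314 + 0.07659 = 0.08631 s.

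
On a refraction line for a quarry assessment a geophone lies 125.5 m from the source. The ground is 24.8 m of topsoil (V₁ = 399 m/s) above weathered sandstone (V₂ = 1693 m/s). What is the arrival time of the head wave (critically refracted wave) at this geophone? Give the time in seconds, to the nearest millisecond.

t = x/V₂ + 2h·√(V₂²−V₁²)/(V₁V₂).
√(V₂²−V₁²) = √(1693²−399²) = 1645.3 m/s; delay term = 2·24.8·1645.3/(399·1693) = 0.12081 s.
t = 125.5/1693 + 0.12081 = 0.19494 s.

0.195 s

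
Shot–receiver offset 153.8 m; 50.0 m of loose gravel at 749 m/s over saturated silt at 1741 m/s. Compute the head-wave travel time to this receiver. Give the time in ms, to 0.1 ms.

t = x/V₂ + 2h·√(V₂²−V₁²)/(V₁V₂).
√(V₂²−V₁²) = √(1741²−749²) = 1571.6 m/s; delay term = 2·50.0·1571.6/(749·1741) = 0.12052 s.
t = 153.8/1741 + 0.12052 = 0.20886 s.

208.9 ms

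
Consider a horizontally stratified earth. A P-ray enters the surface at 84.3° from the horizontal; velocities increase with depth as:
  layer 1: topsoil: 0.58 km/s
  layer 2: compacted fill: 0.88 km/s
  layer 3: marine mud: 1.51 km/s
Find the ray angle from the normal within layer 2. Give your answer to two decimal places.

8.67°

From the normal: θ₁ = 90° − 84.3° = 5.7°.
Snell's law across each interface conserves sin θ / V, so sin θ_2 = V_2·sin θ₁/V₁.
sin θ_2 = 0.88 × sin 5.7° / 0.58 = 0.1507.
θ_2 = 8.67° from the vertical.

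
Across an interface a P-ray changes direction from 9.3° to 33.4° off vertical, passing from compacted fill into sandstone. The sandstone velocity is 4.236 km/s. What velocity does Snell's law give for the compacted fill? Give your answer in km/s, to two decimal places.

Snell's law: sin 9.3°/V₁ = sin 33.4°/V₂.
V₁ = V₂·sin 9.3°/sin 33.4° = 4.236 × 0.2936 = 1.24 km/s.

1.24 km/s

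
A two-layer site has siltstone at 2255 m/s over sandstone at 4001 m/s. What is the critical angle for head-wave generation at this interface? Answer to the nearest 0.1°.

34.3°

At critical incidence the refracted ray runs along the interface (θ₂ = 90°), so sin θ_c = V₁/V₂.
θ_c = arcsin(2255/4001) = arcsin 0.5636 = 34.31°.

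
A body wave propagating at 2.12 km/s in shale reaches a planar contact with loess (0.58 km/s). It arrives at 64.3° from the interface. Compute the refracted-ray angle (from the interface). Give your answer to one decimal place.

83.2°

Convert to the normal: θ₁ = 90° − 64.3° = 25.7°.
sin θ₁/V₁ = sin θ₂/V₂ ⇒ sin θ₂ = 0.58·sin 25.7°/2.12 = 0.58·0.4337/2.12 = 0.1186.
θ₂ = sin⁻¹(0.1186) = 6.81° (from vertical).
From the interface: 90° − 6.81° = 83.19°.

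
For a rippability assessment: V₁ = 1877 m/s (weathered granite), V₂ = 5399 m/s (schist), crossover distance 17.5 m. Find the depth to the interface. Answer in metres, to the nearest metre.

x_cross = 2h·√((V₂+V₁)/(V₂−V₁)) → h = x_cross / (2·√((V₂+V₁)/(V₂−V₁))).
√((V₂+V₁)/(V₂−V₁)) = √((5399+1877)/(5399−1877)) = 1.4373.
h = 17.5 / (2·1.4373) = 6.09 m.

6 m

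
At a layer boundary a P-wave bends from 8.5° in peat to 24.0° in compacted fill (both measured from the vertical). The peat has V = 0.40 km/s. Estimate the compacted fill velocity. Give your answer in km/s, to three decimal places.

sin 8.5° = 0.1478; sin 24.0° = 0.4067.
V₂ = V₁·(sin θ₂/sin θ₁) = 0.40·(0.4067/0.1478) = 1.101 km/s.

1.101 km/s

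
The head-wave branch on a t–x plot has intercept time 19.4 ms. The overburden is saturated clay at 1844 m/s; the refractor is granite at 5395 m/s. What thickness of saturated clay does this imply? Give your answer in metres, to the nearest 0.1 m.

θ_c = arcsin(1844/5395) = 19.99°; cos θ_c = 0.9398.
tᵢ = 2h cos θ_c/V₁ ⇒ h = tᵢ·V₁/(2 cos θ_c) = 0.0194·1844/(2·0.9398) = 19.03 m.

19.0 m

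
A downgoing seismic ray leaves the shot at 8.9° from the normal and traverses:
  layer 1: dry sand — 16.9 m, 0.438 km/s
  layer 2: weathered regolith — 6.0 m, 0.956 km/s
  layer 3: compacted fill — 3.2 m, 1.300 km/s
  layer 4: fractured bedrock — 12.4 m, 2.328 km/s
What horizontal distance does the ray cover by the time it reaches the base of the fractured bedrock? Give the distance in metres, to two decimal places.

24.37 m

Apply Snell's law at each interface; in layer i the horizontal offset is hᵢ·tan θᵢ.
Layer 1: θ = 8.90°; offset = 16.9·tan 8.90° = 2.6465 m.
Layer 2: sin θ = 0.956·sin 8.9°/0.438 = 0.3377, θ = 19.74°; offset = 6.0·tan 19.74° = 2.1525 m.
Layer 3: sin θ = 1.300·sin 8.9°/0.438 = 0.4592, θ = 27.33°; offset = 3.2·tan 27.33° = 1.6541 m.
Layer 4: sin θ = 2.328·sin 8.9°/0.438 = 0.8223, θ = 55.32°; offset = 12.4·tan 55.32° = 17.9181 m.
Total horizontal offset = 24.3712 m.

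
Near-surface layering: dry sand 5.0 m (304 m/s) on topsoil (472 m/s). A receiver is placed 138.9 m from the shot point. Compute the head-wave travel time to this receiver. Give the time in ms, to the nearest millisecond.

θ_c = arcsin(V₁/V₂) = arcsin(304/472) = 40.10°, cos θ_c = 0.7650.
Intercept time tᵢ = 2h cos θ_c / V₁ = 2·5.0·0.7650/304 = 0.02516 s.
t = x/V₂ + tᵢ = 138.9/472 + 0.02516 = 0.31944 s.

319 ms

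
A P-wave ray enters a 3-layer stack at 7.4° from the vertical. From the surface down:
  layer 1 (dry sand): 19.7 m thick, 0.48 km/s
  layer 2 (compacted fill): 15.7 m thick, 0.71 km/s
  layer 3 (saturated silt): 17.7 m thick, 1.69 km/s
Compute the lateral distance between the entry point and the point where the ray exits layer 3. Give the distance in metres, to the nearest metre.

15 m

Ray parameter p = sin 7.4° / 0.48 km/s = 2.6832e-01 s/km.
Layer 1: θ = 7.40°; offset = 19.7·tan 7.40° = 2.559 m.
Layer 2: sin θ = p·0.71 = 0.1905 → θ = 10.98°; offset = 15.7·tan 10.98° = 3.047 m.
Layer 3: sin θ = p·1.69 = 0.4535 → θ = 26.97°; offset = 17.7·tan 26.97° = 9.006 m.
Summing the layer offsets gives 14.611 m.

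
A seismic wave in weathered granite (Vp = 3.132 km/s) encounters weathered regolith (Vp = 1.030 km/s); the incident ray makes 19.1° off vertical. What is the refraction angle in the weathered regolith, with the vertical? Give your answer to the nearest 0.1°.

6.2°

sin θ₁/V₁ = sin θ₂/V₂ ⇒ sin θ₂ = 1.030·sin 19.1°/3.132 = 1.030·0.3272/3.132 = 0.1076.
θ₂ = sin⁻¹(0.1076) = 6.18° (from vertical).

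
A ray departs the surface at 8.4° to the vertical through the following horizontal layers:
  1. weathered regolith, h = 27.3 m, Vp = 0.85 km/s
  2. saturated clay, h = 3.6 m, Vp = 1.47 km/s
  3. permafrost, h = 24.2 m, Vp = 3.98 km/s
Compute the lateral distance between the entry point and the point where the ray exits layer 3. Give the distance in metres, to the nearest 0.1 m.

Apply Snell's law at each interface; in layer i the horizontal offset is hᵢ·tan θᵢ.
Layer 1: θ = 8.40°; offset = 27.3·tan 8.40° = 4.031 m.
Layer 2: sin θ = 1.47·sin 8.4°/0.85 = 0.2526, θ = 14.63°; offset = 3.6·tan 14.63° = 0.940 m.
Layer 3: sin θ = 3.98·sin 8.4°/0.85 = 0.6840, θ = 43.16°; offset = 24.2·tan 43.16° = 22.692 m.
Σ offsets = 27.663 m.

27.7 m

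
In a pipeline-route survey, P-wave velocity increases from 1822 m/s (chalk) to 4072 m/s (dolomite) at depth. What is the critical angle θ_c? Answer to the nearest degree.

27°

At critical incidence the refracted ray runs along the interface (θ₂ = 90°), so sin θ_c = V₁/V₂.
θ_c = arcsin(1822/4072) = arcsin 0.4474 = 26.58°.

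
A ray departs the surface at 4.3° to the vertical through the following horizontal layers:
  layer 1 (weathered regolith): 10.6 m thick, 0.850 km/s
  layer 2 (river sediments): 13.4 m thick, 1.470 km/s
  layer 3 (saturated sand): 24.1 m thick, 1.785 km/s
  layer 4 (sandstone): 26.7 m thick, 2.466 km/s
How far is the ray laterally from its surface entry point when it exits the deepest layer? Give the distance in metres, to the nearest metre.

12 m

Apply Snell's law at each interface; in layer i the horizontal offset is hᵢ·tan θᵢ.
Layer 1: θ = 4.30°; offset = 10.6·tan 4.30° = 0.797 m.
Layer 2: sin θ = 1.470·sin 4.3°/0.850 = 0.1297, θ = 7.45°; offset = 13.4·tan 7.45° = 1.752 m.
Layer 3: sin θ = 1.785·sin 4.3°/0.850 = 0.1575, θ = 9.06°; offset = 24.1·tan 9.06° = 3.843 m.
Layer 4: sin θ = 2.466·sin 4.3°/0.850 = 0.2175, θ = 12.56°; offset = 26.7·tan 12.56° = 5.950 m.
Σ offsets = 12.342 m.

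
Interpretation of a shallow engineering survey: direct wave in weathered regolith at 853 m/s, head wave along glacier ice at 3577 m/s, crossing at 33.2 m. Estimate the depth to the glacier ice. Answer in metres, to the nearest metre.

h = (x_cross/2)·√((V₂−V₁)/(V₂+V₁)).
(V₂−V₁)/(V₂+V₁) = (3577−853)/(3577+853) = 0.6149; √ = 0.7842.
h = (33.2/2)·0.7842 = 13.02 m.

13 m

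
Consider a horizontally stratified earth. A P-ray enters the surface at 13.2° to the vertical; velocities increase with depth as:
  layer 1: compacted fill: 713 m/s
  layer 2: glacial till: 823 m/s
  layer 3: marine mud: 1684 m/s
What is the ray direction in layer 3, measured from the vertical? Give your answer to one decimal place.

Snell's law across each interface conserves sin θ / V, so sin θ_3 = V_3·sin θ₁/V₁.
sin θ_3 = 1684 × sin 13.2° / 713 = 0.5393.
θ_3 = arcsin 0.5393 = 32.64°.

32.6°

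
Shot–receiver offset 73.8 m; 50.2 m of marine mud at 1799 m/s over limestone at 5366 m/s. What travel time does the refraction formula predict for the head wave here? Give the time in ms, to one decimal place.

θ_c = arcsin(V₁/V₂) = arcsin(1799/5366) = 19.59°, cos θ_c = 0.9421.
Intercept time tᵢ = 2h cos θ_c / V₁ = 2·50.2·0.9421/1799 = 0.05258 s.
t = x/V₂ + tᵢ = 73.8/5366 + 0.05258 = 0.06633 s.

66.3 ms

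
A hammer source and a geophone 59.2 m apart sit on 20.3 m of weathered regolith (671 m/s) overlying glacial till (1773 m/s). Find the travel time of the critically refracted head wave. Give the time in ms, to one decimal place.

89.4 ms

t = x/V₂ + 2h·√(V₂²−V₁²)/(V₁V₂).
√(V₂²−V₁²) = √(1773²−671²) = 1641.1 m/s; delay term = 2·20.3·1641.1/(671·1773) = 0.05601 s.
t = 59.2/1773 + 0.05601 = 0.08940 s.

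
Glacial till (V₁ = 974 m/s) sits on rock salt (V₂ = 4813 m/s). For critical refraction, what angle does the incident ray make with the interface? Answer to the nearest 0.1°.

78.3°

Critical incidence: sin θ_c = V₁/V₂ = 974/4813 = 0.2024.
θ_c = arcsin 0.2024 = 11.68°.
Measured from the interface: 90° − 11.68° = 78.32°.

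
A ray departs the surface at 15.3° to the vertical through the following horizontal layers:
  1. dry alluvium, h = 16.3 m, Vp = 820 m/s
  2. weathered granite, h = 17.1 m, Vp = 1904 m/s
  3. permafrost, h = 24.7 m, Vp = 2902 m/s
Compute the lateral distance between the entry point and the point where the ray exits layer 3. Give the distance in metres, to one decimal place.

82.2 m

Apply Snell's law at each interface; in layer i the horizontal offset is hᵢ·tan θᵢ.
Layer 1: θ = 15.30°; offset = 16.3·tan 15.30° = 4.459 m.
Layer 2: sin θ = 1904·sin 15.3°/820 = 0.6127, θ = 37.79°; offset = 17.1·tan 37.79° = 13.257 m.
Layer 3: sin θ = 2902·sin 15.3°/820 = 0.9339, θ = 69.04°; offset = 24.7·tan 69.04° = 64.493 m.
Summing the layer offsets gives 82.209 m.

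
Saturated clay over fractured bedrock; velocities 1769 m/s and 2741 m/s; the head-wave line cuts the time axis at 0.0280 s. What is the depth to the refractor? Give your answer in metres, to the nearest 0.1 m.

32.4 m

θ_c = arcsin(1769/2741) = 40.19°; cos θ_c = 0.7639.
tᵢ = 2h cos θ_c/V₁ ⇒ h = tᵢ·V₁/(2 cos θ_c) = 0.028·1769/(2·0.7639) = 32.42 m.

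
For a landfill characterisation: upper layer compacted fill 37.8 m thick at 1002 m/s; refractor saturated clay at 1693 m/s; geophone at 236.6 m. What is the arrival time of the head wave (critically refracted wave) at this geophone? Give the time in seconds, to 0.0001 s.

0.2006 s

t = x/V₂ + 2h·√(V₂²−V₁²)/(V₁V₂).
√(V₂²−V₁²) = √(1693²−1002²) = 1364.6 m/s; delay term = 2·37.8·1364.6/(1002·1693) = 0.06082 s.
t = 236.6/1693 + 0.06082 = 0.20057 s.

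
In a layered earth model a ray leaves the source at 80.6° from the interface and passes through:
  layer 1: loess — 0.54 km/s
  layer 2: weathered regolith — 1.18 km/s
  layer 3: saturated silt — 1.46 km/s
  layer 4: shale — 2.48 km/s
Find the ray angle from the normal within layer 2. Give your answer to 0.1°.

From the normal: θ₁ = 90° − 80.6° = 9.4°.
Snell's law across each interface conserves sin θ / V, so sin θ_2 = V_2·sin θ₁/V₁.
sin θ_2 = 1.18 × sin 9.4° / 0.54 = 0.3569.
θ_2 = 20.91° from the vertical.

20.9°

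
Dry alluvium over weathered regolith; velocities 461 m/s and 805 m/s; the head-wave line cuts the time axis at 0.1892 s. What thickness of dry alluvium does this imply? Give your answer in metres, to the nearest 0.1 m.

53.2 m

θ_c = arcsin(461/805) = 34.94°; cos θ_c = 0.8198.
tᵢ = 2h cos θ_c/V₁ ⇒ h = tᵢ·V₁/(2 cos θ_c) = 0.1892·461/(2·0.8198) = 53.20 m.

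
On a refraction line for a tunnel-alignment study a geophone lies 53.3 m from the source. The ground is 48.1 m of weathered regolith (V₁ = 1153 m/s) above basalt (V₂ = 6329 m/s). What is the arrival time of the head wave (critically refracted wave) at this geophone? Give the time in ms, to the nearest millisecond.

t = x/V₂ + 2h·√(V₂²−V₁²)/(V₁V₂).
√(V₂²−V₁²) = √(6329²−1153²) = 6223.1 m/s; delay term = 2·48.1·6223.1/(1153·6329) = 0.08204 s.
t = 53.3/6329 + 0.08204 = 0.09046 s.

90 ms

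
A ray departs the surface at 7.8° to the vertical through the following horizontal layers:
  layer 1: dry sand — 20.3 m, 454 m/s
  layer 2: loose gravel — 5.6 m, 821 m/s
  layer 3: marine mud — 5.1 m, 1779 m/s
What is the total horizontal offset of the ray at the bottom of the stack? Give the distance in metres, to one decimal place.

Apply Snell's law at each interface; in layer i the horizontal offset is hᵢ·tan θᵢ.
Layer 1: θ = 7.80°; offset = 20.3·tan 7.80° = 2.781 m.
Layer 2: sin θ = 821·sin 7.8°/454 = 0.2454, θ = 14.21°; offset = 5.6·tan 14.21° = 1.418 m.
Layer 3: sin θ = 1779·sin 7.8°/454 = 0.5318, θ = 32.13°; offset = 5.1·tan 32.13° = 3.203 m.
Total horizontal offset = 7.401 m.

7.4 m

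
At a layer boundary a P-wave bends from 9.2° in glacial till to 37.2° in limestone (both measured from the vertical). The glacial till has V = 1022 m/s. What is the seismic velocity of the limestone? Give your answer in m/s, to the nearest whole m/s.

Snell's law: sin 9.2°/V₁ = sin 37.2°/V₂.
V₂ = V₁·sin 37.2°/sin 9.2° = 1022 × 3.7816 = 3864.75 m/s.

3865 m/s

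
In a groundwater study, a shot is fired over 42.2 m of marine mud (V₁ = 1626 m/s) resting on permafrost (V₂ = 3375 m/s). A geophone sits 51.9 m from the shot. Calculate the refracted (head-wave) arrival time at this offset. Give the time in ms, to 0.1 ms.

θ_c = arcsin(V₁/V₂) = arcsin(1626/3375) = 28.80°, cos θ_c = 0.8763.
Intercept time tᵢ = 2h cos θ_c / V₁ = 2·42.2·0.8763/1626 = 0.04549 s.
t = x/V₂ + tᵢ = 51.9/3375 + 0.04549 = 0.06086 s.

60.9 ms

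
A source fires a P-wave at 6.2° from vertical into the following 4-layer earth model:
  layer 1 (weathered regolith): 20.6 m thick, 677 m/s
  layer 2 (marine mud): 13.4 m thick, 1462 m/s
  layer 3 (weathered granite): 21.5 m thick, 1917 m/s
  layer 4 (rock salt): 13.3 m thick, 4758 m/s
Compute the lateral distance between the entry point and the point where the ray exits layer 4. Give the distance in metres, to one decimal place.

27.9 m

p = sin θ₁/V₁ = sin 6.2°/677 = 1.5953e-04 s/m is conserved through the stack.
Layer 1: θ = 6.20°; offset = 20.6·tan 6.20° = 2.238 m.
Layer 2: sin θ = p·1462 = 0.2332 → θ = 13.49°; offset = 13.4·tan 13.49° = 3.214 m.
Layer 3: sin θ = p·1917 = 0.3058 → θ = 17.81°; offset = 21.5·tan 17.81° = 6.906 m.
Layer 4: sin θ = p·4758 = 0.7590 → θ = 49.38°; offset = 13.3·tan 49.38° = 15.506 m.
Summing the layer offsets gives 27.863 m.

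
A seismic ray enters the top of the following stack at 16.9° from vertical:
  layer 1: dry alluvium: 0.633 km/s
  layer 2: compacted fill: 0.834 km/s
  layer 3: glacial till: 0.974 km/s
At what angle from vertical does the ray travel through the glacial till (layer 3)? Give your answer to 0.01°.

Snell's law across each interface conserves sin θ / V, so sin θ_3 = V_3·sin θ₁/V₁.
sin θ_3 = 0.974 × sin 16.9° / 0.633 = 0.4473.
θ_3 = 26.57° from the vertical.

26.57°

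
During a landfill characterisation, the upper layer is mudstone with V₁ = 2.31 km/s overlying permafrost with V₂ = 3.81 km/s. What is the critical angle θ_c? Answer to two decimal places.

At critical incidence the refracted ray runs along the interface (θ₂ = 90°), so sin θ_c = V₁/V₂.
θ_c = arcsin(2.31/3.81) = arcsin 0.6063 = 37.32°.

37.32°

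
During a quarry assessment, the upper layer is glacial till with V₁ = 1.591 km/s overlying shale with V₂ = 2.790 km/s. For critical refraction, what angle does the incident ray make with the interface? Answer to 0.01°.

55.23°

At critical incidence the refracted ray runs along the interface (θ₂ = 90°), so sin θ_c = V₁/V₂.
θ_c = arcsin(1.591/2.790) = arcsin 0.5703 = 34.77°.
Measured from the interface: 90° − 34.77° = 55.23°.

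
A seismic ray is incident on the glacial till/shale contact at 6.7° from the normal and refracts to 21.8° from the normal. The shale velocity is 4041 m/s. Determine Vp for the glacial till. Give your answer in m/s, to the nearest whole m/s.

sin 6.7° = 0.1167; sin 21.8° = 0.3714.
V₁ = V₂·(sin θ₁/sin θ₂) = 4041·(0.1167/0.3714) = 1269.54 m/s.

1270 m/s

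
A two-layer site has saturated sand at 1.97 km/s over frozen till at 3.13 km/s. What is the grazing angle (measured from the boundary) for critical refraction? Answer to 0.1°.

51.0°

At critical incidence the refracted ray runs along the interface (θ₂ = 90°), so sin θ_c = V₁/V₂.
θ_c = arcsin(1.97/3.13) = arcsin 0.6294 = 39.01°.
Measured from the interface: 90° − 39.01° = 50.99°.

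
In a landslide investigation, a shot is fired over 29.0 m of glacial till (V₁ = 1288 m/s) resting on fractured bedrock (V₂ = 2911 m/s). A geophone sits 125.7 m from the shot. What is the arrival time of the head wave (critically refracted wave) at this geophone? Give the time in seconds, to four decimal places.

θ_c = arcsin(V₁/V₂) = arcsin(1288/2911) = 26.26°, cos θ_c = 0.8968.
Intercept time tᵢ = 2h cos θ_c / V₁ = 2·29.0·0.8968/1288 = 0.04038 s.
t = x/V₂ + tᵢ = 125.7/2911 + 0.04038 = 0.08356 s.

0.0836 s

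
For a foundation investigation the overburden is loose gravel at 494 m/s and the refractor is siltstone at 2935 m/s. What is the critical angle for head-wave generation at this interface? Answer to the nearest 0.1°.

Critical incidence: sin θ_c = V₁/V₂ = 494/2935 = 0.1683.
θ_c = arcsin 0.1683 = 9.69°.

9.7°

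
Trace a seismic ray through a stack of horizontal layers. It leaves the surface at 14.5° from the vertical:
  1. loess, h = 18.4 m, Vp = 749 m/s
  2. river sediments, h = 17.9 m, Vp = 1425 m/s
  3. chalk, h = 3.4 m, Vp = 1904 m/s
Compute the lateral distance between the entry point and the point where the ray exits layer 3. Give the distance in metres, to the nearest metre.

17 m

p = sin θ₁/V₁ = sin 14.5°/749 = 3.3429e-04 s/m is conserved through the stack.
Layer 1: θ = 14.50°; offset = 18.4·tan 14.50° = 4.759 m.
Layer 2: sin θ = p·1425 = 0.4764 → θ = 28.45°; offset = 17.9·tan 28.45° = 9.698 m.
Layer 3: sin θ = p·1904 = 0.6365 → θ = 39.53°; offset = 3.4·tan 39.53° = 2.806 m.
Summing the layer offsets gives 17.262 m.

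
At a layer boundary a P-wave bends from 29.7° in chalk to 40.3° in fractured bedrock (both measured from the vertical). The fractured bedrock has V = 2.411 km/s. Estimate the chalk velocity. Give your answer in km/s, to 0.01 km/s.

1.85 km/s

sin 29.7° = 0.4955; sin 40.3° = 0.6468.
V₁ = V₂·(sin θ₁/sin θ₂) = 2.411·(0.4955/0.6468) = 1.85 km/s.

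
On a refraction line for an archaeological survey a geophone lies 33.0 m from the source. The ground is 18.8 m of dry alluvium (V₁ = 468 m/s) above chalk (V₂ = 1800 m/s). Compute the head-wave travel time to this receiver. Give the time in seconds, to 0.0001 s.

0.0959 s

θ_c = arcsin(V₁/V₂) = arcsin(468/1800) = 15.07°, cos θ_c = 0.9656.
Intercept time tᵢ = 2h cos θ_c / V₁ = 2·18.8·0.9656/468 = 0.07758 s.
t = x/V₂ + tᵢ = 33.0/1800 + 0.07758 = 0.09591 s.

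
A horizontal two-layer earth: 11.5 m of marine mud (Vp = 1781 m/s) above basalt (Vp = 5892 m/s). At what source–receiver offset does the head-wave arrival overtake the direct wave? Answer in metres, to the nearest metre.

31 m

θ_c = arcsin(1781/5892) = 17.59°, so cos θ_c = 0.9532 and tᵢ = 2h cos θ_c/V₁ = 0.0123 s.
At crossover x/V₁ = x/V₂ + tᵢ ⇒ x = tᵢ/(1/V₁ − 1/V₂) = 0.01231/(5.6148e-04 − 1.6972e-04) = 31.42 m.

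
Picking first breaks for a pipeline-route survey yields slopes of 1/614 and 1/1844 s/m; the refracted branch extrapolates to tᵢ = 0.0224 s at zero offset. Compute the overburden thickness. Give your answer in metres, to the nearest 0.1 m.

θ_c = arcsin(614/1844) = 19.45°; cos θ_c = 0.9429.
tᵢ = 2h cos θ_c/V₁ ⇒ h = tᵢ·V₁/(2 cos θ_c) = 0.0224·614/(2·0.9429) = 7.29 m.

7.3 m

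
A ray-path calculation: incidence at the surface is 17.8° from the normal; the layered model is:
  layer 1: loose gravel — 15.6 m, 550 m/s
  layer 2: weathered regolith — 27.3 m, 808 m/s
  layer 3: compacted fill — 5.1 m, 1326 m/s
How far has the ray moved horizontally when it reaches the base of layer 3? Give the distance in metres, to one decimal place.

Apply Snell's law at each interface; in layer i the horizontal offset is hᵢ·tan θᵢ.
Layer 1: θ = 17.80°; offset = 15.6·tan 17.80° = 5.009 m.
Layer 2: sin θ = 808·sin 17.8°/550 = 0.4491, θ = 26.69°; offset = 27.3·tan 26.69° = 13.722 m.
Layer 3: sin θ = 1326·sin 17.8°/550 = 0.7370, θ = 47.48°; offset = 5.1·tan 47.48° = 5.561 m.
Summing the layer offsets gives 24.292 m.

24.3 m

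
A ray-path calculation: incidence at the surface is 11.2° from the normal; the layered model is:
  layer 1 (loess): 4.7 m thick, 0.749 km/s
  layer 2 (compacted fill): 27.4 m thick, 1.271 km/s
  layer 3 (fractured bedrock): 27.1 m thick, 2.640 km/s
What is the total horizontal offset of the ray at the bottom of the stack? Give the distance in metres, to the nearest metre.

Ray parameter p = sin 11.2° / 0.749 km/s = 2.5932e-01 s/km.
Layer 1: θ = 11.20°; offset = 4.7·tan 11.20° = 0.931 m.
Layer 2: sin θ = p·1.271 = 0.3296 → θ = 19.24°; offset = 27.4·tan 19.24° = 9.566 m.
Layer 3: sin θ = p·2.640 = 0.6846 → θ = 43.21°; offset = 27.1·tan 43.21° = 25.454 m.
Σ offsets = 35.950 m.

36 m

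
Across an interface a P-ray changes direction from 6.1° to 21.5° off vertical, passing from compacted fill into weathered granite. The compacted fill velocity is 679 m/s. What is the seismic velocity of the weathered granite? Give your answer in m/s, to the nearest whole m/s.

sin 6.1° = 0.1063; sin 21.5° = 0.3665.
V₂ = V₁·(sin θ₂/sin θ₁) = 679·(0.3665/0.1063) = 2341.85 m/s.

2342 m/s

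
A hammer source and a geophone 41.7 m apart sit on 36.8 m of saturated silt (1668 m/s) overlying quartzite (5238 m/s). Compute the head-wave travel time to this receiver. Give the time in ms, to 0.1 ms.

49.8 ms

θ_c = arcsin(V₁/V₂) = arcsin(1668/5238) = 18.57°, cos θ_c = 0.9479.
Intercept time tᵢ = 2h cos θ_c / V₁ = 2·36.8·0.9479/1668 = 0.04183 s.
t = x/V₂ + tᵢ = 41.7/5238 + 0.04183 = 0.04979 s.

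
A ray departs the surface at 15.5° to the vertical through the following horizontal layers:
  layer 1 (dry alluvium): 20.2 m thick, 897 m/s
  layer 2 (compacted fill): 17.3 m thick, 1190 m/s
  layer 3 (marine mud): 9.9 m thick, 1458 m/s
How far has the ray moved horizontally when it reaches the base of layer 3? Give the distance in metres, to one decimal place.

Apply Snell's law at each interface; in layer i the horizontal offset is hᵢ·tan θᵢ.
Layer 1: θ = 15.50°; offset = 20.2·tan 15.50° = 5.602 m.
Layer 2: sin θ = 1190·sin 15.5°/897 = 0.3545, θ = 20.76°; offset = 17.3·tan 20.76° = 6.559 m.
Layer 3: sin θ = 1458·sin 15.5°/897 = 0.4344, θ = 25.75°; offset = 9.9·tan 25.75° = 4.774 m.
Summing the layer offsets gives 16.936 m.

16.9 m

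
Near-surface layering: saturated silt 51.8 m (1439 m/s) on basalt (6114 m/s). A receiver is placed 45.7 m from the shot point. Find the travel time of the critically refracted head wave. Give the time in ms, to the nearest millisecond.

θ_c = arcsin(V₁/V₂) = arcsin(1439/6114) = 13.61°, cos θ_c = 0.9719.
Intercept time tᵢ = 2h cos θ_c / V₁ = 2·51.8·0.9719/1439 = 0.06997 s.
t = x/V₂ + tᵢ = 45.7/6114 + 0.06997 = 0.07745 s.

77 ms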